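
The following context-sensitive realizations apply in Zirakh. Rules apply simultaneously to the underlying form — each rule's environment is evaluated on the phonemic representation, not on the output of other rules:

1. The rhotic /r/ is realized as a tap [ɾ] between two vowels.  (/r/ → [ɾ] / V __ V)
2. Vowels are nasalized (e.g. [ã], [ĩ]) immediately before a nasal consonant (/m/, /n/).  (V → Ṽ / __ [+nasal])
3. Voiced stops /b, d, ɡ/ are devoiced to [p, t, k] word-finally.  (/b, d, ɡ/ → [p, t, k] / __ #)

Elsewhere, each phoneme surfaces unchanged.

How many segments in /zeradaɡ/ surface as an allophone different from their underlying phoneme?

Segments that undergo a rule: /r/ → [ɾ] (rule 1); /ɡ/ → [k] (rule 3).
All other segments surface unchanged.

2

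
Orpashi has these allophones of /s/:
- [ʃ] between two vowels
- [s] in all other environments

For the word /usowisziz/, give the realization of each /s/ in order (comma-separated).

[ʃ], [s]

Occurrence 1 (position 2): between two vowels → [ʃ].
Occurrence 2 (position 6): no conditioning environment matches → elsewhere allophone [s].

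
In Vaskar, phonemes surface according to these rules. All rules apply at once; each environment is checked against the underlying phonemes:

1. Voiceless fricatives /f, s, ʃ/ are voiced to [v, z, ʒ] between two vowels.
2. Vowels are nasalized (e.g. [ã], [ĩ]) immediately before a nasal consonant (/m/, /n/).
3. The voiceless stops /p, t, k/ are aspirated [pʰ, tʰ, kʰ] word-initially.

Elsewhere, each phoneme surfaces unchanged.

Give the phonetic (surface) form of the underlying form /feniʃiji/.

[fẽniʒiji]

/f/ (word-initial): rule 1 targets it, but not between two vowels → unchanged [f].
/e/ (between /f/ and /n/) occurs before a nasal consonant → [ẽ] by rule 2.
/n/ stays [n].
/i/ (between /n/ and /ʃ/) fails the environment for rule 2, so it stays [i].
Rule 1 applies to /ʃ/ (between /i/ and /i/: between two vowels) → [ʒ].
/i/ (between /ʃ/ and /j/) is in the target of rule 2 but the environment (before a nasal consonant) is not met → [i].
/j/ (between /i/ and /i/) is unaffected → [j].
/i/ (word-final): rule 2 targets it, but not before a nasal consonant → unchanged [i].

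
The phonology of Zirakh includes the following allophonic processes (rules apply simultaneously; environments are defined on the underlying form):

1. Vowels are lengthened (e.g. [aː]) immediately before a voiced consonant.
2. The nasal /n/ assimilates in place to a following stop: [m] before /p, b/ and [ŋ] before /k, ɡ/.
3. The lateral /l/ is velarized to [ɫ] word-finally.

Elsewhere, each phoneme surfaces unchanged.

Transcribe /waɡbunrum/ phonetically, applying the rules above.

/w/ (word-initial): no rule targets it → [w].
Rule 1 applies to /a/ (between /w/ and /ɡ/: before a voiced consonant) → [aː].
/ɡ/ (between /a/ and /b/) is unaffected → [ɡ].
/b/ stays [b].
/u/ meets the environment for rule 1 (before a voiced consonant) → [uː].
/n/ (between /u/ and /r/) is in the target of rule 2 but the environment (before a labial or velar stop) is not met → [n].
/r/ — not in any rule's target class → [r].
/u/ meets the environment for rule 1 (before a voiced consonant) → [uː].
/m/ — not in any rule's target class → [m].

[waːɡbuːnruːm]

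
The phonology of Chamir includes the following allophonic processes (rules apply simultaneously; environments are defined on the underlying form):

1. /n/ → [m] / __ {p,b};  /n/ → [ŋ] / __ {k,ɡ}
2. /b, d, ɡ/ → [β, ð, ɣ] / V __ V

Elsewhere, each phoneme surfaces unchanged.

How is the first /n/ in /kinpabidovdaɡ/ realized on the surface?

[m]

/n/ — between /i/ and /p/, before a labial or velar stop — surfaces as [m] (rule 1).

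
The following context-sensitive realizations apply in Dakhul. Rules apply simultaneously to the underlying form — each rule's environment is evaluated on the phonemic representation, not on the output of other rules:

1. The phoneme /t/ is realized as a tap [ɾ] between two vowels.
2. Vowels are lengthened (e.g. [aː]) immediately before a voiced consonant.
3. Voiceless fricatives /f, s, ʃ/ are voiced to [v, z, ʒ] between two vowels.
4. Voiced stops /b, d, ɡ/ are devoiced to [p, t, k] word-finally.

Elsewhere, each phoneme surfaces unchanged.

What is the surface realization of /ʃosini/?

[ʃoziːni]

/ʃ/ (word-initial) fails the environment for rule 3, so it stays [ʃ].
/o/ (between /ʃ/ and /s/) is in the target of rule 2 but the environment (before a voiced consonant) is not met → [o].
Rule 3 applies to /s/ (between /o/ and /i/: between two vowels) → [z].
/i/ meets the environment for rule 2 (before a voiced consonant) → [iː].
/n/ — not in any rule's target class → [n].
/i/ (word-final): rule 2 targets it, but not before a voiced consonant → unchanged [i].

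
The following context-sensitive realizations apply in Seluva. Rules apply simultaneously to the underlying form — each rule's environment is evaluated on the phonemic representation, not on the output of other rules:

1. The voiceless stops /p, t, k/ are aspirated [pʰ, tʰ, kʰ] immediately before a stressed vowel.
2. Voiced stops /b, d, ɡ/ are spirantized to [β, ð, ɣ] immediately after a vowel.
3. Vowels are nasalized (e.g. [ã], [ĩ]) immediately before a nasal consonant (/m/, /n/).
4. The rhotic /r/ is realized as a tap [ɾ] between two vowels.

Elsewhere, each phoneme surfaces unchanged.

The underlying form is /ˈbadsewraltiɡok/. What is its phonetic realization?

[ˈbaðsewraltiɣok]

/b/ — word-initial; rule 2 does not apply here → [b].
/a/ — between /b/ and /d/; rule 3 does not apply here → [a].
Rule 2 applies to /d/ (between /a/ and /s/: immediately after a vowel) → [ð].
/s/ (between /d/ and /e/): no rule targets it → [s].
/e/ (between /s/ and /w/) is in the target of rule 3 but the environment (before a nasal consonant) is not met → [e].
/w/ — not in any rule's target class → [w].
/r/ — between /w/ and /a/; rule 4 does not apply here → [r].
/a/ (between /r/ and /l/) fails the environment for rule 3, so it stays [a].
/l/ (between /a/ and /t/) is unaffected → [l].
/t/ (between /l/ and /i/) fails the environment for rule 1, so it stays [t].
/i/ (between /t/ and /ɡ/) is in the target of rule 3 but the environment (before a nasal consonant) is not met → [i].
/ɡ/ — between /i/ and /o/, immediately after a vowel — surfaces as [ɣ] (rule 2).
/o/ (between /ɡ/ and /k/): rule 3 targets it, but not before a nasal consonant → unchanged [o].
/k/ — word-final; rule 1 does not apply here → [k].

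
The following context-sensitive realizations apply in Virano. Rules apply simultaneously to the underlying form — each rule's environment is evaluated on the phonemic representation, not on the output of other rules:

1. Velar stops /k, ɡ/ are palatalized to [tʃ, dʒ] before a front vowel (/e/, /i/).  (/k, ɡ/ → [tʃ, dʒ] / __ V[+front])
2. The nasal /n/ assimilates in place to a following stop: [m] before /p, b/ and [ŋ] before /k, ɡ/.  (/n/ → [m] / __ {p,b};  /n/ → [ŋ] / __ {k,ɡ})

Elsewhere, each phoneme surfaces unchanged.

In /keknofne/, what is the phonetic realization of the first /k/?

[tʃ]

/k/ — word-initial, before a front vowel — surfaces as [tʃ] (rule 1).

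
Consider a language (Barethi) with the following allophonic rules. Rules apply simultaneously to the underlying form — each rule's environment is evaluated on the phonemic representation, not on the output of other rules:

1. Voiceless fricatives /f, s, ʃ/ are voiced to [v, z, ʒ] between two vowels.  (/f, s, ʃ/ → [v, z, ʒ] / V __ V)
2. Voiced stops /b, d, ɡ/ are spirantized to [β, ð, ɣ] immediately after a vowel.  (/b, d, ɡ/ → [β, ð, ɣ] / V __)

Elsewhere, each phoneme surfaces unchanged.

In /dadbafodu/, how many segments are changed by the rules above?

3

Segments that undergo a rule: /d/ → [ð] (rule 2); /f/ → [v] (rule 1); /d/ → [ð] (rule 2).
All other segments surface unchanged.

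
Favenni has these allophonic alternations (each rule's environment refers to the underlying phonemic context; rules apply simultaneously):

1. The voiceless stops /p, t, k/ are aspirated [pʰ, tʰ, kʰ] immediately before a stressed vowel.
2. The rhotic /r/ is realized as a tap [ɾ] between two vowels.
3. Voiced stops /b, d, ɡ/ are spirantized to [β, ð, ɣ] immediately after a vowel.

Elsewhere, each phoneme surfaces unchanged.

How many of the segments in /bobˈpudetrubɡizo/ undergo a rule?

Segments that undergo a rule: /b/ → [β] (rule 3); /p/ → [pʰ] (rule 1); /d/ → [ð] (rule 3); /b/ → [β] (rule 3).
All other segments surface unchanged.

4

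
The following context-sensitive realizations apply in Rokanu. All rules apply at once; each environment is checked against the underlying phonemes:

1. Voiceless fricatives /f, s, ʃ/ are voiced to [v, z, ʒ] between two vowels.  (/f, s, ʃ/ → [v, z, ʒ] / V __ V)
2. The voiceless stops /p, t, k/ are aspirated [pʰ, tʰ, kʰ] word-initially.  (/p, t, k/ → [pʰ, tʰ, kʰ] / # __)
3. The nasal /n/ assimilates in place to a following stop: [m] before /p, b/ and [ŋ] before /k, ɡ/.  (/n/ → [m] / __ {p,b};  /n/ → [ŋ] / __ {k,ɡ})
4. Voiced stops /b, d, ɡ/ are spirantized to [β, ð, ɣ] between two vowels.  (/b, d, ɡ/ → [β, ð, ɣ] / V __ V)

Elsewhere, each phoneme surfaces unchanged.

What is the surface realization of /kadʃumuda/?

Rule 2 applies to /k/ (word-initial: word-initially) → [kʰ].
/d/ (between /a/ and /ʃ/) is in the target of rule 4 but the environment (between two vowels) is not met → [d].
/ʃ/ (between /d/ and /u/) is in the target of rule 1 but the environment (between two vowels) is not met → [ʃ].
/d/ (between /u/ and /a/) occurs between two vowels → [ð] by rule 4.

[kʰadʃumuða]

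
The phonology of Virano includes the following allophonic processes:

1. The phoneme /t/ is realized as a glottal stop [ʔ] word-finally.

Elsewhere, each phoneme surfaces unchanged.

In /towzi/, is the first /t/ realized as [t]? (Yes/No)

/t/ — word-initial; rule 1 does not apply here → [t].
The actual realization is [t], which matches [t].

Yes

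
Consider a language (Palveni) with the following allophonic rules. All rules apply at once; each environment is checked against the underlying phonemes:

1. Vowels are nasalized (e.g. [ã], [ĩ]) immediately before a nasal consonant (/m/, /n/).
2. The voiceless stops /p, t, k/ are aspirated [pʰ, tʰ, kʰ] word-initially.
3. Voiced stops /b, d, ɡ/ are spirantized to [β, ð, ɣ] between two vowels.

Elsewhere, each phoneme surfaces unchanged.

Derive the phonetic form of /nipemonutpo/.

/n/ (word-initial): no rule targets it → [n].
/i/ (between /n/ and /p/) fails the environment for rule 1, so it stays [i].
/p/ (between /i/ and /e/): rule 2 targets it, but not word-initially → unchanged [p].
Rule 1 applies to /e/ (between /p/ and /m/: before a nasal consonant) → [ẽ].
/m/ (between /e/ and /o/) is unaffected → [m].
/o/ — between /m/ and /n/, before a nasal consonant — surfaces as [õ] (rule 1).
/n/ stays [n].
/u/ (between /n/ and /t/) is in the target of rule 1 but the environment (before a nasal consonant) is not met → [u].
/t/ (between /u/ and /p/) is in the target of rule 2 but the environment (word-initially) is not met → [t].
/p/ (between /t/ and /o/): rule 2 targets it, but not word-initially → unchanged [p].
/o/ (word-final) fails the environment for rule 1, so it stays [o].

[nipẽmõnutpo]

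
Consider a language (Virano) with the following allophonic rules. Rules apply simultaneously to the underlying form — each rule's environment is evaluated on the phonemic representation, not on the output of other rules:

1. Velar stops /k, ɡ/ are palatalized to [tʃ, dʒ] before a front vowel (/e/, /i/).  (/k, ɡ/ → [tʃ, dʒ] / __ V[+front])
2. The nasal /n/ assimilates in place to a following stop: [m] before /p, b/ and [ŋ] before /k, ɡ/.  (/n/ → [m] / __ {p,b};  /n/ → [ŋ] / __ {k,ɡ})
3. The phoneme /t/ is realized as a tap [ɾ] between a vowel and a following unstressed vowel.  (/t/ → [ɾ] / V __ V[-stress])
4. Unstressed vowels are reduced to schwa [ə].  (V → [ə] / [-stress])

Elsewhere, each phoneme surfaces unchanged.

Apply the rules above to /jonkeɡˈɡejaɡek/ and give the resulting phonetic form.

[jəŋtʃəɡˈdʒejədʒək]

/j/ (word-initial) is unaffected → [j].
/o/ meets the environment for rule 4 (in an unstressed syllable) → [ə].
/n/ (between /o/ and /k/) occurs before a labial or velar stop → [ŋ] by rule 2.
/k/ meets the environment for rule 1 (before a front vowel) → [tʃ].
/e/ — between /k/ and /ɡ/, in an unstressed syllable — surfaces as [ə] (rule 4).
/ɡ/ (between /e/ and /ɡ/): rule 1 targets it, but not before a front vowel → unchanged [ɡ].
Rule 1 applies to /ɡ/ (between /ɡ/ and /e/: before a front vowel) → [dʒ].
/e/ (between /ɡ/ and /j/): rule 4 targets it, but not in an unstressed syllable → unchanged [e].
/j/ (between /e/ and /a/): no rule targets it → [j].
/a/ — between /j/ and /ɡ/, in an unstressed syllable — surfaces as [ə] (rule 4).
/ɡ/ meets the environment for rule 1 (before a front vowel) → [dʒ].
/e/ (between /ɡ/ and /k/): in an unstressed syllable, so rule 4 applies → [ə].
/k/ (word-final) fails the environment for rule 1, so it stays [k].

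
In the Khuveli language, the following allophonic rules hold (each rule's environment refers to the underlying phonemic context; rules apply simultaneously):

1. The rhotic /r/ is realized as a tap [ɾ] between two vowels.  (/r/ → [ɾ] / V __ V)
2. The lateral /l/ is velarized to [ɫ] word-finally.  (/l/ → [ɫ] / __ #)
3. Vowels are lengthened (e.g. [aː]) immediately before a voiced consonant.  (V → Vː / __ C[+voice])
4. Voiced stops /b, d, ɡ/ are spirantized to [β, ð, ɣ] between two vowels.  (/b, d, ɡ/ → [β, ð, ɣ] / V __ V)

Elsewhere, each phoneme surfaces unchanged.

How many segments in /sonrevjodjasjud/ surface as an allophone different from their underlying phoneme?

Segments that undergo a rule: /o/ → [oː] (rule 3); /e/ → [eː] (rule 3); /o/ → [oː] (rule 3); /u/ → [uː] (rule 3).
All other segments surface unchanged.

4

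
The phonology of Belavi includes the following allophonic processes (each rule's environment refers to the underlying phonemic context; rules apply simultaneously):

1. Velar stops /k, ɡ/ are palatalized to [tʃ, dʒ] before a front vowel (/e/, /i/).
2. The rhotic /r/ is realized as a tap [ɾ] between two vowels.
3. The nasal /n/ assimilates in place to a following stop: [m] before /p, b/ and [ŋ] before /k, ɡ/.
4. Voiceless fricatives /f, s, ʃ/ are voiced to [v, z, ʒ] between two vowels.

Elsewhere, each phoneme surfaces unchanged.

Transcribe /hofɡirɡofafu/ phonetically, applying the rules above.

/h/ — not in any rule's target class → [h].
/o/ stays [o].
/f/ (between /o/ and /ɡ/) fails the environment for rule 4, so it stays [f].
/ɡ/ (between /f/ and /i/) occurs before a front vowel → [dʒ] by rule 1.
/i/ (between /ɡ/ and /r/) is unaffected → [i].
/r/ (between /i/ and /ɡ/) is in the target of rule 2 but the environment (between two vowels) is not met → [r].
/ɡ/ (between /r/ and /o/): rule 1 targets it, but not before a front vowel → unchanged [ɡ].
/o/ (between /ɡ/ and /f/): no rule targets it → [o].
Rule 4 applies to /f/ (between /o/ and /a/: between two vowels) → [v].
/a/ (between /f/ and /f/) is unaffected → [a].
/f/ meets the environment for rule 4 (between two vowels) → [v].
/u/ stays [u].

[hofdʒirɡovavu]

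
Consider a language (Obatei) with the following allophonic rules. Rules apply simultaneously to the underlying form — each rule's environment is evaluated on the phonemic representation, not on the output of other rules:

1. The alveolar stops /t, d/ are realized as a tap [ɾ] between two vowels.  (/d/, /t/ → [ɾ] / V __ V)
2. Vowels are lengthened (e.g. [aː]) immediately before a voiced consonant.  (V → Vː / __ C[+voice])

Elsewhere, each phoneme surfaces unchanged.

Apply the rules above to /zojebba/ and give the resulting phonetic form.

[zoːjeːbba]

/o/ — between /z/ and /j/, before a voiced consonant — surfaces as [oː] (rule 2).
/e/ (between /j/ and /b/): before a voiced consonant, so rule 2 applies → [eː].
/a/ (word-final) fails the environment for rule 2, so it stays [a].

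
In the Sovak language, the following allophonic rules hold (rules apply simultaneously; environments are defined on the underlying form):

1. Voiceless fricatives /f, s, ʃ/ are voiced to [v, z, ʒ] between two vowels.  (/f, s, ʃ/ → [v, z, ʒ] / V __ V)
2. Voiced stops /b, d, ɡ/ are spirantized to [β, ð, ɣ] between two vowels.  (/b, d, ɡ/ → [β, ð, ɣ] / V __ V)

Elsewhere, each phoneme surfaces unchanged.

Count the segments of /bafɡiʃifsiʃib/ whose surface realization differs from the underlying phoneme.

Segments that undergo a rule: /ʃ/ → [ʒ] (rule 1); /ʃ/ → [ʒ] (rule 1).
All other segments surface unchanged.

2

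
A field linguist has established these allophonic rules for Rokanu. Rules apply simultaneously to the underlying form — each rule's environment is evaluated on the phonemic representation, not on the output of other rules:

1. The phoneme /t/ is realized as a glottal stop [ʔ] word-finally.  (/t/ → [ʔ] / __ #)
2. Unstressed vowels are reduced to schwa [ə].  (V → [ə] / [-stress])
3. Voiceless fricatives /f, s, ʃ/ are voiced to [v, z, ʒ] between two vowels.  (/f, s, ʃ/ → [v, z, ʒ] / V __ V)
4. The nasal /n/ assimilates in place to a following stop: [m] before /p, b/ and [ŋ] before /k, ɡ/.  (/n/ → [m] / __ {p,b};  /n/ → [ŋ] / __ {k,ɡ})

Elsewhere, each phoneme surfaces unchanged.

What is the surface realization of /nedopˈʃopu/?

/n/ (word-initial): rule 4 targets it, but not before a labial or velar stop → unchanged [n].
/e/ (between /n/ and /d/) occurs in an unstressed syllable → [ə] by rule 2.
/d/ (between /e/ and /o/) is unaffected → [d].
/o/ (between /d/ and /p/) occurs in an unstressed syllable → [ə] by rule 2.
/p/ — not in any rule's target class → [p].
/ʃ/ — between /p/ and /o/; rule 3 does not apply here → [ʃ].
/o/ — between /ʃ/ and /p/; rule 2 does not apply here → [o].
/p/ — not in any rule's target class → [p].
/u/ (word-final): in an unstressed syllable, so rule 2 applies → [ə].

[nədəpˈʃopə]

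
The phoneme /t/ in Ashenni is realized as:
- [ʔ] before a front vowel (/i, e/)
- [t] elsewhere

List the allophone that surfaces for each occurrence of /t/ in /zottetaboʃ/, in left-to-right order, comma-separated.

[t], [ʔ], [t]

Occurrence 1 (position 3): no conditioning environment matches → elsewhere allophone [t].
Occurrence 2 (position 4): before a front vowel (/i, e/) → [ʔ].
Occurrence 3 (position 6): no conditioning environment matches → elsewhere allophone [t].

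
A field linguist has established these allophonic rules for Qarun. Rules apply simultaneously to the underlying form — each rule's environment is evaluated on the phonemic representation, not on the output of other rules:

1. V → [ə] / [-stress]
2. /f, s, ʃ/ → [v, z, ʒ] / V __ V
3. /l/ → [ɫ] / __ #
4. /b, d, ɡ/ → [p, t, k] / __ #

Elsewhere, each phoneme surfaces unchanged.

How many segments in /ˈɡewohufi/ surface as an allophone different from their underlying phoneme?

4

Segments that undergo a rule: /o/ → [ə] (rule 1); /u/ → [ə] (rule 1); /f/ → [v] (rule 2); /i/ → [ə] (rule 1).
All other segments surface unchanged.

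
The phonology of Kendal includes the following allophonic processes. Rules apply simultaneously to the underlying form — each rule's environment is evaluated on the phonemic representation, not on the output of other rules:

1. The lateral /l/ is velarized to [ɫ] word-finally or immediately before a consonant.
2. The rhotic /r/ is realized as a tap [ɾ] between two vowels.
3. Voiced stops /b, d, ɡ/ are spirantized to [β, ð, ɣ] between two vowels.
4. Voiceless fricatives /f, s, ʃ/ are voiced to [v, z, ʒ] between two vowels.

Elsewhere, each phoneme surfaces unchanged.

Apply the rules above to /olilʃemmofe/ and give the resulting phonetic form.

/l/ (between /o/ and /i/): rule 1 targets it, but not word-finally or immediately before a consonant → unchanged [l].
/l/ — between /i/ and /ʃ/, word-finally or immediately before a consonant — surfaces as [ɫ] (rule 1).
/ʃ/ — between /l/ and /e/; rule 4 does not apply here → [ʃ].
Rule 4 applies to /f/ (between /o/ and /e/: between two vowels) → [v].

[oliɫʃemmove]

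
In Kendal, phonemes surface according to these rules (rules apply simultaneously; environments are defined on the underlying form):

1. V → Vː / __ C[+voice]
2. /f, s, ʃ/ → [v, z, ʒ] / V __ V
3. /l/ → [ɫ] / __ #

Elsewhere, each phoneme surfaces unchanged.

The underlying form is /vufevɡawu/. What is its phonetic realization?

/v/ — not in any rule's target class → [v].
/u/ (between /v/ and /f/): rule 1 targets it, but not before a voiced consonant → unchanged [u].
/f/ — between /u/ and /e/, between two vowels — surfaces as [v] (rule 2).
/e/ (between /f/ and /v/): before a voiced consonant, so rule 1 applies → [eː].
/v/ (between /e/ and /ɡ/) is unaffected → [v].
/ɡ/ (between /v/ and /a/): no rule targets it → [ɡ].
/a/ (between /ɡ/ and /w/) occurs before a voiced consonant → [aː] by rule 1.
/w/ (between /a/ and /u/): no rule targets it → [w].
/u/ (word-final) is in the target of rule 1 but the environment (before a voiced consonant) is not met → [u].

[vuveːvɡaːwu]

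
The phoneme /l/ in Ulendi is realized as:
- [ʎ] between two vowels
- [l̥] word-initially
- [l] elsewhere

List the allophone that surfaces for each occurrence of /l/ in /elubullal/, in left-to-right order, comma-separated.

[ʎ], [l], [l], [l]

Occurrence 1 (position 2): between two vowels → [ʎ].
Occurrence 2 (position 6): no conditioning environment matches → elsewhere allophone [l].
Occurrence 3 (position 7): no conditioning environment matches → elsewhere allophone [l].
Occurrence 4 (position 9): no conditioning environment matches → elsewhere allophone [l].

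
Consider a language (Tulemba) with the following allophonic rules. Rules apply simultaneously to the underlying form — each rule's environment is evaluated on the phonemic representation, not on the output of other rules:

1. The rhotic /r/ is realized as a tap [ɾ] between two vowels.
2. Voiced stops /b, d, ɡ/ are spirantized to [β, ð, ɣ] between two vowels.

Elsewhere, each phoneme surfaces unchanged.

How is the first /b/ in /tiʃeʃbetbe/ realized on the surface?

[b]

/b/ (between /ʃ/ and /e/) is in the target of rule 2 but the environment (between two vowels) is not met → [b].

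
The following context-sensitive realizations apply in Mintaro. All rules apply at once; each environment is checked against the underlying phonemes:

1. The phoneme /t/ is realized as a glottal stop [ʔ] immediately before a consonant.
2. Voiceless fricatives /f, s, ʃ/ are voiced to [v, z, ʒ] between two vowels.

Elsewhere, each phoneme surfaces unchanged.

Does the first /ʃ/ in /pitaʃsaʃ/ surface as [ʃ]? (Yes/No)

Yes

/ʃ/ — between /a/ and /s/; rule 2 does not apply here → [ʃ].
The actual realization is [ʃ], which matches [ʃ].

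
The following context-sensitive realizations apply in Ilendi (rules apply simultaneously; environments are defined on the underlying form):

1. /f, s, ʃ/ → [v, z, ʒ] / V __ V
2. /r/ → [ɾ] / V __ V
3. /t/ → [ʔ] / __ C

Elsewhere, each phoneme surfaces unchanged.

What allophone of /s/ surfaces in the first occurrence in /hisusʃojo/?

/s/ meets the environment for rule 1 (between two vowels) → [z].

[z]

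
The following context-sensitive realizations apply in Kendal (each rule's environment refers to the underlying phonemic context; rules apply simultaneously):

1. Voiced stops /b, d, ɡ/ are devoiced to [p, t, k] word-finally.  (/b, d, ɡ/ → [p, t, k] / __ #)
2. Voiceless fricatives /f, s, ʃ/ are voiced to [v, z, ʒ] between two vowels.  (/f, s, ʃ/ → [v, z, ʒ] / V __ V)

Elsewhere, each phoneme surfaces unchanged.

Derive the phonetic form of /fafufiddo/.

/f/ (word-initial): rule 2 targets it, but not between two vowels → unchanged [f].
/a/ — not in any rule's target class → [a].
/f/ (between /a/ and /u/) occurs between two vowels → [v] by rule 2.
/u/ (between /f/ and /f/): no rule targets it → [u].
/f/ (between /u/ and /i/): between two vowels, so rule 2 applies → [v].
/i/ stays [i].
/d/ — between /i/ and /d/; rule 1 does not apply here → [d].
/d/ (between /d/ and /o/): rule 1 targets it, but not word-finally → unchanged [d].
/o/ — not in any rule's target class → [o].

[favuviddo]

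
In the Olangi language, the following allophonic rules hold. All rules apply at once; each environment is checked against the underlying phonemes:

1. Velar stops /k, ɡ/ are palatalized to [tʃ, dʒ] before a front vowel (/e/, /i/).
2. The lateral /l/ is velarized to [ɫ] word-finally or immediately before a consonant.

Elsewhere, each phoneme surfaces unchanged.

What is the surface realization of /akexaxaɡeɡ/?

[atʃexaxadʒeɡ]

/a/ — not in any rule's target class → [a].
/k/ meets the environment for rule 1 (before a front vowel) → [tʃ].
/e/ stays [e].
/x/ stays [x].
/a/ — not in any rule's target class → [a].
/x/ (between /a/ and /a/) is unaffected → [x].
/a/ (between /x/ and /ɡ/) is unaffected → [a].
Rule 1 applies to /ɡ/ (between /a/ and /e/: before a front vowel) → [dʒ].
/e/ (between /ɡ/ and /ɡ/): no rule targets it → [e].
/ɡ/ (word-final) fails the environment for rule 1, so it stays [ɡ].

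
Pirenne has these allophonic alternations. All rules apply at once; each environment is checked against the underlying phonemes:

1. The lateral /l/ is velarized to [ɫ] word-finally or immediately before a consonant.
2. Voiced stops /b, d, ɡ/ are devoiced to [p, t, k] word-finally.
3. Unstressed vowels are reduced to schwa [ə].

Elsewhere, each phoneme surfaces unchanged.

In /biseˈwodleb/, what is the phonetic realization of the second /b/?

[p]

/b/ (word-final): word-finally, so rule 2 applies → [p].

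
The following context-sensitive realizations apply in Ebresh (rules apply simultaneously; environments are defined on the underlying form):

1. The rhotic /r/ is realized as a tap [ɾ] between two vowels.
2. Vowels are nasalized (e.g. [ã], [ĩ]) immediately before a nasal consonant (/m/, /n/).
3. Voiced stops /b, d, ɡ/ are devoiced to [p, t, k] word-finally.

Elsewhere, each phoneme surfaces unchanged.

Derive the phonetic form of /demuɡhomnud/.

[dẽmuɡhõmnut]

/d/ — word-initial; rule 3 does not apply here → [d].
/e/ — between /d/ and /m/, before a nasal consonant — surfaces as [ẽ] (rule 2).
/m/ stays [m].
/u/ (between /m/ and /ɡ/) is in the target of rule 2 but the environment (before a nasal consonant) is not met → [u].
/ɡ/ (between /u/ and /h/) fails the environment for rule 3, so it stays [ɡ].
/h/ (between /ɡ/ and /o/) is unaffected → [h].
/o/ (between /h/ and /m/) occurs before a nasal consonant → [õ] by rule 2.
/m/ (between /o/ and /n/) is unaffected → [m].
/n/ stays [n].
/u/ (between /n/ and /d/) fails the environment for rule 2, so it stays [u].
/d/ meets the environment for rule 3 (word-finally) → [t].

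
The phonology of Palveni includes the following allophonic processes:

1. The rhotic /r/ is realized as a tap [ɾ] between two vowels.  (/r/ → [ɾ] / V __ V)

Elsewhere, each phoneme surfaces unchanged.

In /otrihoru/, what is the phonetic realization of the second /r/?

/r/ meets the environment for rule 1 (between two vowels) → [ɾ].

[ɾ]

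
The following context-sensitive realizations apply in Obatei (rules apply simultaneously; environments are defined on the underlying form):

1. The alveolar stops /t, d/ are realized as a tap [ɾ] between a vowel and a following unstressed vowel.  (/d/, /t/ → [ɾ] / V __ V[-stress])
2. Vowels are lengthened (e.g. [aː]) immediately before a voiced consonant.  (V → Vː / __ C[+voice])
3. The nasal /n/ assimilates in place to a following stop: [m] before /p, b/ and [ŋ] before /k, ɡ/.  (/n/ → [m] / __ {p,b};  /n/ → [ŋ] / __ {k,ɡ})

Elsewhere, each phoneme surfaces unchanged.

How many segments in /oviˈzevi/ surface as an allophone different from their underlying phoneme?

Segments that undergo a rule: /o/ → [oː] (rule 2); /i/ → [iː] (rule 2); /e/ → [eː] (rule 2).
All other segments surface unchanged.

3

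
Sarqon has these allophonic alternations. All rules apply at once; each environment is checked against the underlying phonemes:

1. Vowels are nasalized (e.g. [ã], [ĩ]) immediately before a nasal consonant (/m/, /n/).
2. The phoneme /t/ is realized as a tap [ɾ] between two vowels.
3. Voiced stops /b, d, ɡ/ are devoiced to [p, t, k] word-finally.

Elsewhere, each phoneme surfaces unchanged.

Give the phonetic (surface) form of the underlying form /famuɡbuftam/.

[fãmuɡbuftãm]

/f/ stays [f].
/a/ (between /f/ and /m/): before a nasal consonant, so rule 1 applies → [ã].
/m/ (between /a/ and /u/): no rule targets it → [m].
/u/ — between /m/ and /ɡ/; rule 1 does not apply here → [u].
/ɡ/ — between /u/ and /b/; rule 3 does not apply here → [ɡ].
/b/ (between /ɡ/ and /u/) fails the environment for rule 3, so it stays [b].
/u/ (between /b/ and /f/) fails the environment for rule 1, so it stays [u].
/f/ (between /u/ and /t/) is unaffected → [f].
/t/ (between /f/ and /a/): rule 2 targets it, but not between two vowels → unchanged [t].
/a/ meets the environment for rule 1 (before a nasal consonant) → [ã].
/m/ (word-final) is unaffected → [m].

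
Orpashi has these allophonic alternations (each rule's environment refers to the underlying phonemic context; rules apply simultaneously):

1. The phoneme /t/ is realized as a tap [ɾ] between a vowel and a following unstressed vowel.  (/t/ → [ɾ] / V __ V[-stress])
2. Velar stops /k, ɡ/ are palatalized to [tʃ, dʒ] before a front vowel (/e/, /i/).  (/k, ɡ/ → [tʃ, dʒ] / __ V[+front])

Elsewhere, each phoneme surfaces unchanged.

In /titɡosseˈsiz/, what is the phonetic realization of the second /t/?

/t/ (between /i/ and /ɡ/): rule 1 targets it, but not between a vowel and a following unstressed vowel → unchanged [t].

[t]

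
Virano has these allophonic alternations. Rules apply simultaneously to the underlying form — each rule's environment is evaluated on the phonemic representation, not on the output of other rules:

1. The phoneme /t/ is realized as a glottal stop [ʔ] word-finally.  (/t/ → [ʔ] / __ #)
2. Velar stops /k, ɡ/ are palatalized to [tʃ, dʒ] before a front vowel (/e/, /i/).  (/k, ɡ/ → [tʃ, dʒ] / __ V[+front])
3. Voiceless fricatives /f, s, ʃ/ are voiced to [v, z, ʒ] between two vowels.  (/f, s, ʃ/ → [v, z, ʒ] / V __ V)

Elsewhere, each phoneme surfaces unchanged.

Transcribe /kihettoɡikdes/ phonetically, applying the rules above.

[tʃihettodʒikdes]

/k/ — word-initial, before a front vowel — surfaces as [tʃ] (rule 2).
/i/ (between /k/ and /h/): no rule targets it → [i].
/h/ — not in any rule's target class → [h].
/e/ stays [e].
/t/ — between /e/ and /t/; rule 1 does not apply here → [t].
/t/ (between /t/ and /o/): rule 1 targets it, but not word-finally → unchanged [t].
/o/ stays [o].
/ɡ/ — between /o/ and /i/, before a front vowel — surfaces as [dʒ] (rule 2).
/i/ (between /ɡ/ and /k/) is unaffected → [i].
/k/ (between /i/ and /d/) is in the target of rule 2 but the environment (before a front vowel) is not met → [k].
/d/ — not in any rule's target class → [d].
/e/ stays [e].
/s/ (word-final): rule 3 targets it, but not between two vowels → unchanged [s].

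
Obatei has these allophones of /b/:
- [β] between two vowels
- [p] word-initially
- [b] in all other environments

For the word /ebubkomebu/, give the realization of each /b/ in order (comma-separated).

[β], [b], [β]

Occurrence 1 (position 2): between two vowels → [β].
Occurrence 2 (position 4): no conditioning environment matches → elsewhere allophone [b].
Occurrence 3 (position 9): between two vowels → [β].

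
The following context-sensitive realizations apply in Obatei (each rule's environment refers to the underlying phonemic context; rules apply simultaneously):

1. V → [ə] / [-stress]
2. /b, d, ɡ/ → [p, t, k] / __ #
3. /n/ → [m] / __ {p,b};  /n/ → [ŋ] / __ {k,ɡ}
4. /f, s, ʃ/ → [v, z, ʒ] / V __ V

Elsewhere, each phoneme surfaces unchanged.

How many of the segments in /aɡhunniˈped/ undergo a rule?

4

Segments that undergo a rule: /a/ → [ə] (rule 1); /u/ → [ə] (rule 1); /i/ → [ə] (rule 1); /d/ → [t] (rule 2).
All other segments surface unchanged.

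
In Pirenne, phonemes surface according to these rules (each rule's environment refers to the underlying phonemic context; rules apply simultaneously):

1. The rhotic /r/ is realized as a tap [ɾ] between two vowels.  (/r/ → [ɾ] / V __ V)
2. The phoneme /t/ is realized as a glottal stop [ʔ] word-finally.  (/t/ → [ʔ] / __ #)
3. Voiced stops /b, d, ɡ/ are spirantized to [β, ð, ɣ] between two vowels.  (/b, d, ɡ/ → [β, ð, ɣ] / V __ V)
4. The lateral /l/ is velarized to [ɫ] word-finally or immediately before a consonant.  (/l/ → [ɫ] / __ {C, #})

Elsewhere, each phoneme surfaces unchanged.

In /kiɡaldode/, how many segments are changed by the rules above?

Segments that undergo a rule: /ɡ/ → [ɣ] (rule 3); /l/ → [ɫ] (rule 4); /d/ → [ð] (rule 3).
All other segments surface unchanged.

3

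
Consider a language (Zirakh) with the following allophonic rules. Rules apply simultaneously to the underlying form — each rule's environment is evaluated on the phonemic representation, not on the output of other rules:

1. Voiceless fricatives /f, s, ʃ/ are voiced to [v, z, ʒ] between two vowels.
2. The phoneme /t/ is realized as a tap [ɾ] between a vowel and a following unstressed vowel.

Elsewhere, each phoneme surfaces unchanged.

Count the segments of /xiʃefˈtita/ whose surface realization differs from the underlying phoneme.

Segments that undergo a rule: /ʃ/ → [ʒ] (rule 1); /t/ → [ɾ] (rule 2).
All other segments surface unchanged.

2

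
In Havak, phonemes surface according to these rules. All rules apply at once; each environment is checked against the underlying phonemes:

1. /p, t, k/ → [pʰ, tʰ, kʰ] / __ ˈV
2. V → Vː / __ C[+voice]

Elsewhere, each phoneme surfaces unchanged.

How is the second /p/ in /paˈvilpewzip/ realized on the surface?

[p]

/p/ (between /l/ and /e/): rule 1 targets it, but not immediately before a stressed vowel → unchanged [p].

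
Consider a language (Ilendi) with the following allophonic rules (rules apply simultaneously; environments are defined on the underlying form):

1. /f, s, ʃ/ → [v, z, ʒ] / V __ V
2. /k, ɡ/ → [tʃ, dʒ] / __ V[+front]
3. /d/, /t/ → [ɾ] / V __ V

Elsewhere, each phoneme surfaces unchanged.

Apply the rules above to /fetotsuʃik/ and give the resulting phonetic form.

[feɾotsuʒik]

/f/ (word-initial) fails the environment for rule 1, so it stays [f].
Rule 3 applies to /t/ (between /e/ and /o/: between two vowels) → [ɾ].
/t/ (between /o/ and /s/): rule 3 targets it, but not between two vowels → unchanged [t].
/s/ — between /t/ and /u/; rule 1 does not apply here → [s].
/ʃ/ — between /u/ and /i/, between two vowels — surfaces as [ʒ] (rule 1).
/k/ (word-final) is in the target of rule 2 but the environment (before a front vowel) is not met → [k].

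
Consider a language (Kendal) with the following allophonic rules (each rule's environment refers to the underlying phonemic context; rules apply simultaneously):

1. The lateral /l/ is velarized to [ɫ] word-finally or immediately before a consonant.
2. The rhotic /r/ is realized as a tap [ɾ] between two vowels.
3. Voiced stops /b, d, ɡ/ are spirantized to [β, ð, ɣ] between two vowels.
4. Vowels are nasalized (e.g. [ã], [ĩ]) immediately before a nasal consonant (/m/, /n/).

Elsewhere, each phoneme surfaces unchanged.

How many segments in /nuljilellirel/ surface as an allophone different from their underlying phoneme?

Segments that undergo a rule: /l/ → [ɫ] (rule 1); /l/ → [ɫ] (rule 1); /r/ → [ɾ] (rule 2); /l/ → [ɫ] (rule 1).
All other segments surface unchanged.

4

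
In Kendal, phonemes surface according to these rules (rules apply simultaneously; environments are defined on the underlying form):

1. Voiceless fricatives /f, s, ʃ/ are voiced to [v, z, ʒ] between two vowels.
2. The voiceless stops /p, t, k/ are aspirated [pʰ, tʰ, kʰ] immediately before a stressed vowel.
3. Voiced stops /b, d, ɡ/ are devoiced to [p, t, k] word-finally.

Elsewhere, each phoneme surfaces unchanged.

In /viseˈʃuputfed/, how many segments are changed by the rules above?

Segments that undergo a rule: /s/ → [z] (rule 1); /ʃ/ → [ʒ] (rule 1); /d/ → [t] (rule 3).
All other segments surface unchanged.

3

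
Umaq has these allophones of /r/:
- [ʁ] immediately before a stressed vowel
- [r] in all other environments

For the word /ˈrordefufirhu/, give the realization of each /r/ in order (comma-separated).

Occurrence 1 (position 1): immediately before a stressed vowel → [ʁ].
Occurrence 2 (position 3): no conditioning environment matches → elsewhere allophone [r].
Occurrence 3 (position 10): no conditioning environment matches → elsewhere allophone [r].

[ʁ], [r], [r]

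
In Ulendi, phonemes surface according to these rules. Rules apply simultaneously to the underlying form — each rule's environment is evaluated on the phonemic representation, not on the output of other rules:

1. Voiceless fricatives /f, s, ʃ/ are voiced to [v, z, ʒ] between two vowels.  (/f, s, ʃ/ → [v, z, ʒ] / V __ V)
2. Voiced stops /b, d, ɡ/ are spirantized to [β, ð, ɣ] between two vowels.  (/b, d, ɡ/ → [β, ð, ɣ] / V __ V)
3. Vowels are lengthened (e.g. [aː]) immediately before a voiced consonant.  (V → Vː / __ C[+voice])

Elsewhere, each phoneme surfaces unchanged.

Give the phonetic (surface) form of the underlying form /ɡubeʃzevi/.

[ɡuːβeʃzeːvi]

/ɡ/ (word-initial) fails the environment for rule 2, so it stays [ɡ].
/u/ (between /ɡ/ and /b/): before a voiced consonant, so rule 3 applies → [uː].
/b/ (between /u/ and /e/): between two vowels, so rule 2 applies → [β].
/e/ (between /b/ and /ʃ/) fails the environment for rule 3, so it stays [e].
/ʃ/ — between /e/ and /z/; rule 1 does not apply here → [ʃ].
/z/ (between /ʃ/ and /e/) is unaffected → [z].
Rule 3 applies to /e/ (between /z/ and /v/: before a voiced consonant) → [eː].
/v/ stays [v].
/i/ — word-final; rule 3 does not apply here → [i].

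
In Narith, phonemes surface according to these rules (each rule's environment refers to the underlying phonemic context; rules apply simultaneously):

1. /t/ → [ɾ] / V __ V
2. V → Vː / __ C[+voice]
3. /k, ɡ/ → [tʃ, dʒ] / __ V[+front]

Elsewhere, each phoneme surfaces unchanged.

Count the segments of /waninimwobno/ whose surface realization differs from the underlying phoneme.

Segments that undergo a rule: /a/ → [aː] (rule 2); /i/ → [iː] (rule 2); /i/ → [iː] (rule 2); /o/ → [oː] (rule 2).
All other segments surface unchanged.

4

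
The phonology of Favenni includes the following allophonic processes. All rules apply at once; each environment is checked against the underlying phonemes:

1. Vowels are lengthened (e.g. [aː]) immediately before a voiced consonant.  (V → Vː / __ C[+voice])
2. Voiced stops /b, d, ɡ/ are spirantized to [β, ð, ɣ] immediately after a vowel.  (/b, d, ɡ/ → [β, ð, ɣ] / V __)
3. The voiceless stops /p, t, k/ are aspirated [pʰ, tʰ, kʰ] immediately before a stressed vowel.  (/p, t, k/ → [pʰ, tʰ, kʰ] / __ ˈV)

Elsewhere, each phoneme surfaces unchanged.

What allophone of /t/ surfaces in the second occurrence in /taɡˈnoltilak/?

[t]

/t/ (between /l/ and /i/) fails the environment for rule 3, so it stays [t].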